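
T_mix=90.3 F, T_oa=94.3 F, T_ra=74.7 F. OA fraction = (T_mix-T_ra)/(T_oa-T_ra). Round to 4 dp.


frac = (90.3 - 74.7) / (94.3 - 74.7) = 0.7959

0.7959


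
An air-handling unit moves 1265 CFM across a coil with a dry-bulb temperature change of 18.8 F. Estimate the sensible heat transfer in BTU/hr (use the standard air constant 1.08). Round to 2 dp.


Q = 1.08 * 1265 * 18.8 = 25684.56 BTU/hr

25684.56 BTU/hr


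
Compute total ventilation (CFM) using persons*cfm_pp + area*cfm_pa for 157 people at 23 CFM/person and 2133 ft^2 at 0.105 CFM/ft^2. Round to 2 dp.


Total = 157*23 + 2133*0.105 = 3834.97 CFM

3834.97 CFM


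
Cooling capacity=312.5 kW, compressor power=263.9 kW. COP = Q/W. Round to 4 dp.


COP = 312.5 / 263.9 = 1.1842

1.1842


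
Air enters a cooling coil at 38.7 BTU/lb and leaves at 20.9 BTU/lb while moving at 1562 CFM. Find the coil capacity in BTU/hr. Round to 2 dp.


Q = 4.5 * 1562 * (38.7 - 20.9) = 125116.20 BTU/hr

125116.20 BTU/hr


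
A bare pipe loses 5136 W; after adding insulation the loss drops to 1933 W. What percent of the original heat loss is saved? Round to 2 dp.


Savings = ((5136-1933)/5136)*100 = 62.36 %

62.36 %


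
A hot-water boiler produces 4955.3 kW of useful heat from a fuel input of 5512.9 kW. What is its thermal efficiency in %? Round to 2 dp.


eta = (4955.3/5512.9)*100 = 89.89 %

89.89 %


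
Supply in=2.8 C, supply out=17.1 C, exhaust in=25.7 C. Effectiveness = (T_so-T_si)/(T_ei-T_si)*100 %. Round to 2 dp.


eff = (17.1-2.8)/(25.7-2.8)*100 = 62.45 %

62.45 %


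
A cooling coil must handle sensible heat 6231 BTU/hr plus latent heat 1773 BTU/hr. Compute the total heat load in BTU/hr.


Qt = 6231 + 1773 = 8004 BTU/hr

8004 BTU/hr


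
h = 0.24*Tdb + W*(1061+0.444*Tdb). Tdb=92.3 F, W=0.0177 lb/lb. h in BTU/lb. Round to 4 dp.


h = 0.24*92.3 + 0.0177*(1061+0.444*92.3) = 41.6571 BTU/lb

41.6571 BTU/lb


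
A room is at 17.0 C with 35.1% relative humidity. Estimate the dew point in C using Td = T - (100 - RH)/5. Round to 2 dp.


Td = 17.0 - (100-35.1)/5 = 4.02 C

4.02 C


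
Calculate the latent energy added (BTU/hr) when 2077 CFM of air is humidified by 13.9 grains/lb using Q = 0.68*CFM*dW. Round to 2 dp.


Q = 0.68 * 2077 * 13.9 = 19631.80 BTU/hr

19631.80 BTU/hr


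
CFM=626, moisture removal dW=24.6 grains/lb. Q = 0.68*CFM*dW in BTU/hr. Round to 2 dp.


Q = 0.68 * 626 * 24.6 = 10471.73 BTU/hr

10471.73 BTU/hr


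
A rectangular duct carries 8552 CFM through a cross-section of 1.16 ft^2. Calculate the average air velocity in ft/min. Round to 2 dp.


V = 8552 / 1.16 = 7372.41 ft/min

7372.41 ft/min


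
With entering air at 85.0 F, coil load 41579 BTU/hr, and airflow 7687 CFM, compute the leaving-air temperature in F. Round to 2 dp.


dT = 41579/(1.08*7687) = 5.0083
T_leave = 85.0 - 5.0083 = 79.99 F

79.99 F


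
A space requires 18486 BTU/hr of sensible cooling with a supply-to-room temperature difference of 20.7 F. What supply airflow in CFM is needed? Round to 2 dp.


CFM = 18486 / (1.08 * 20.7) = 826.89

826.89 CFM


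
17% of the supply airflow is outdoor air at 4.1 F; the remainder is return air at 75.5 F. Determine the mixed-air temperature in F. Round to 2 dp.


T_mix = 0.17*4.1 + 0.83*75.5 = 63.36 F

63.36 F


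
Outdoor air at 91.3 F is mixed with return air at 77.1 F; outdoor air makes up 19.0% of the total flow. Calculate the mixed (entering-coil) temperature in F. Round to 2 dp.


T_mix = 77.1 + (19.0/100)*(91.3-77.1) = 79.80 F

79.80 F


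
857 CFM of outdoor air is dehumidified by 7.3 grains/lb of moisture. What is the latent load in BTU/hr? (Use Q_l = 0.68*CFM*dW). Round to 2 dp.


Q = 0.68 * 857 * 7.3 = 4254.15 BTU/hr

4254.15 BTU/hr


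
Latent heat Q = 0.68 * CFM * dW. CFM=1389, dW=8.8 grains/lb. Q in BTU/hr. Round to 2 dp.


Q = 0.68 * 1389 * 8.8 = 8311.78 BTU/hr

8311.78 BTU/hr


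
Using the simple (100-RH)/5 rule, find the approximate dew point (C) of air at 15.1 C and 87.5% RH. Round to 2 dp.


Td = 15.1 - (100-87.5)/5 = 12.60 C

12.60 C


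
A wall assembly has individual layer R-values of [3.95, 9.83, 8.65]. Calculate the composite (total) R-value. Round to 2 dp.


R_total = 3.95 + 9.83 + 8.65 = 22.43

22.43


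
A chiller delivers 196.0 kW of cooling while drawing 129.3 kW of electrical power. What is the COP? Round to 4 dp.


COP = 196.0 / 129.3 = 1.5159

1.5159


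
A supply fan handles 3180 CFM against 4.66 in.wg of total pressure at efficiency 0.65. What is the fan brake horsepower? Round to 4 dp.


BHP = 3180 * 4.66 / (6356 * 0.65) = 3.5869 hp

3.5869 hp


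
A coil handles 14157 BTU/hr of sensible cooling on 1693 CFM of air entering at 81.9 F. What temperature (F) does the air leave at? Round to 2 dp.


dT = 14157/(1.08*1693) = 7.7427
T_leave = 81.9 - 7.7427 = 74.16 F

74.16 F


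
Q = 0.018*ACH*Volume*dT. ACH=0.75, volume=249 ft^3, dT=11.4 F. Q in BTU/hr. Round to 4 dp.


Q = 0.018 * 0.75 * 249 * 11.4 = 38.3211 BTU/hr

38.3211 BTU/hr


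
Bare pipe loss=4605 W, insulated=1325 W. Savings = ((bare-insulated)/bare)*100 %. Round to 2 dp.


Savings = ((4605-1325)/4605)*100 = 71.23 %

71.23 %


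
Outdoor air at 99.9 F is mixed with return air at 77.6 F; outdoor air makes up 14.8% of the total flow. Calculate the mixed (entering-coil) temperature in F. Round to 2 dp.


T_mix = 77.6 + (14.8/100)*(99.9-77.6) = 80.90 F

80.90 F


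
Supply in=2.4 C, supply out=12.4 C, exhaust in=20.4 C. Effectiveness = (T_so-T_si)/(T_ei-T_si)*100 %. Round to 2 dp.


eff = (12.4-2.4)/(20.4-2.4)*100 = 55.56 %

55.56 %


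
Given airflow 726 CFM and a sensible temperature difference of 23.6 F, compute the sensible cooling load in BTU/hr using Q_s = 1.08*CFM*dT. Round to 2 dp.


Q = 1.08 * 726 * 23.6 = 18504.29 BTU/hr

18504.29 BTU/hr


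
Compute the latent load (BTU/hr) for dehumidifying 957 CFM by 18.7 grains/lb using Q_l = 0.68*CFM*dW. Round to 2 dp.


Q = 0.68 * 957 * 18.7 = 12169.21 BTU/hr

12169.21 BTU/hr


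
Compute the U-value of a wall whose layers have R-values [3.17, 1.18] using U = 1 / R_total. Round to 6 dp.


R_total = 3.17 + 1.18 = 4.35
U = 1/4.35 = 0.229885

0.229885


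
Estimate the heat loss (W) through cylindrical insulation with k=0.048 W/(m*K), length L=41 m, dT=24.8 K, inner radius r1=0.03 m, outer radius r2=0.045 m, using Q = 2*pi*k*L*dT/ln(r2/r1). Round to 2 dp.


Q = 2*pi*0.048*41*24.8/ln(0.045/0.03) = 756.32 W

756.32 W


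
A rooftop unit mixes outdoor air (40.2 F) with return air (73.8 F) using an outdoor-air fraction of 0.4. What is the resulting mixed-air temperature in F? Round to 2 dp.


T_mix = 0.4*40.2 + 0.6*73.8 = 60.36 F

60.36 F


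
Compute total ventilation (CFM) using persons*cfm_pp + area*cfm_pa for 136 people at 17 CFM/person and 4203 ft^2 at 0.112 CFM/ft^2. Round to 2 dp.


Total = 136*17 + 4203*0.112 = 2782.74 CFM

2782.74 CFM


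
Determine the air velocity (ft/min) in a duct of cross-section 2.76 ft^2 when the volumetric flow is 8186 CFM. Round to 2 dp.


V = 8186 / 2.76 = 2965.94 ft/min

2965.94 ft/min


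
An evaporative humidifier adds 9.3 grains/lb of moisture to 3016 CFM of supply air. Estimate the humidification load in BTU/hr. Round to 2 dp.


Q = 0.68 * 3016 * 9.3 = 19073.18 BTU/hr

19073.18 BTU/hr


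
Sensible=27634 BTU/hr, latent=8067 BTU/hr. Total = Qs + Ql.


Qt = 27634 + 8067 = 35701 BTU/hr

35701 BTU/hr


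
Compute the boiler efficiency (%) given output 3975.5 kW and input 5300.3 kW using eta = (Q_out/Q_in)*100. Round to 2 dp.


eta = (3975.5/5300.3)*100 = 75.01 %

75.01 %


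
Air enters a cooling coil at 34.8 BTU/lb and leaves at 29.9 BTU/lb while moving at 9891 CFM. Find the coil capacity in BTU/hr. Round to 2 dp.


Q = 4.5 * 9891 * (34.8 - 29.9) = 218096.55 BTU/hr

218096.55 BTU/hr


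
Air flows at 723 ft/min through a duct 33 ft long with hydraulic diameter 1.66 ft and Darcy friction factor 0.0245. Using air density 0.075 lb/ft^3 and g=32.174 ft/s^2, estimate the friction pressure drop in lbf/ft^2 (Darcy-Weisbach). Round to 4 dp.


v_fps = 723/60 = 12.05 ft/s
dp = 0.0245*(33/1.66)*0.075*12.05^2/(2*32.174) = 0.0824 lbf/ft^2

0.0824 lbf/ft^2


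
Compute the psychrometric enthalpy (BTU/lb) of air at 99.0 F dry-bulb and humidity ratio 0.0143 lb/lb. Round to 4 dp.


h = 0.24*99.0 + 0.0143*(1061+0.444*99.0) = 39.5609 BTU/lb

39.5609 BTU/lb


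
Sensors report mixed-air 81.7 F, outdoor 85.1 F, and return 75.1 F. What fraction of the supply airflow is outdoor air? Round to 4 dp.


frac = (81.7 - 75.1) / (85.1 - 75.1) = 0.6600

0.6600


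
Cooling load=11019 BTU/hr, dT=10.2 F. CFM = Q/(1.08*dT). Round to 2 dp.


CFM = 11019 / (1.08 * 10.2) = 1000.27

1000.27 CFM


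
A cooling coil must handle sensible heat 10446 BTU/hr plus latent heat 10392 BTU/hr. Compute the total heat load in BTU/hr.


Qt = 10446 + 10392 = 20838 BTU/hr

20838 BTU/hr


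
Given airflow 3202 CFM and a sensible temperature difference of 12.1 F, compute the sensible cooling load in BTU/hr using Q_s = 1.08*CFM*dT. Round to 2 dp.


Q = 1.08 * 3202 * 12.1 = 41843.74 BTU/hr

41843.74 BTU/hr


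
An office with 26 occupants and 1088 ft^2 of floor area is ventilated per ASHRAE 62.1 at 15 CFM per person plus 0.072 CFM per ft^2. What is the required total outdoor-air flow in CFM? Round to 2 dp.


Total = 26*15 + 1088*0.072 = 468.34 CFM

468.34 CFM


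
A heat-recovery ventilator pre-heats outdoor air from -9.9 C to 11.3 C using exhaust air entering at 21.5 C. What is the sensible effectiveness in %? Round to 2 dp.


eff = (11.3-(-9.9))/(21.5-(-9.9))*100 = 67.52 %

67.52 %


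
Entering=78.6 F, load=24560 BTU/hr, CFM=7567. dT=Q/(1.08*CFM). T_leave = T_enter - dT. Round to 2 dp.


dT = 24560/(1.08*7567) = 3.0053
T_leave = 78.6 - 3.0053 = 75.59 F

75.59 F


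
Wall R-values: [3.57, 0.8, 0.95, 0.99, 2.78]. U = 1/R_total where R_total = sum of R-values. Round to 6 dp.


R_total = 3.57 + 0.8 + 0.95 + 0.99 + 2.78 = 9.09
U = 1/9.09 = 0.110011

0.110011


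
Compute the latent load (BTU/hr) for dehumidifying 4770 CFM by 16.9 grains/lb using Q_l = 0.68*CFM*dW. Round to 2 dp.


Q = 0.68 * 4770 * 16.9 = 54816.84 BTU/hr

54816.84 BTU/hr


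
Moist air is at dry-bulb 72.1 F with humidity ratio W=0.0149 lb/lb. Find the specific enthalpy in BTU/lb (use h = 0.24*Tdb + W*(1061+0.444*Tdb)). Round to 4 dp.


h = 0.24*72.1 + 0.0149*(1061+0.444*72.1) = 33.5899 BTU/lb

33.5899 BTU/lb


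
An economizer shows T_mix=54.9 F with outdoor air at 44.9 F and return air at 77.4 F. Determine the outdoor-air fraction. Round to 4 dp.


frac = (54.9 - 77.4) / (44.9 - 77.4) = 0.6923

0.6923


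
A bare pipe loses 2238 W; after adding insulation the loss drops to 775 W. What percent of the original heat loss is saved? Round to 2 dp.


Savings = ((2238-775)/2238)*100 = 65.37 %

65.37 %


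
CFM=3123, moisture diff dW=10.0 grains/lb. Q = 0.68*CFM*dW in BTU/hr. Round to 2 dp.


Q = 0.68 * 3123 * 10.0 = 21236.40 BTU/hr

21236.40 BTU/hr


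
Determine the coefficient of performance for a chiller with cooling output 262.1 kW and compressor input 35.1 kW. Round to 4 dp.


COP = 262.1 / 35.1 = 7.4672

7.4672


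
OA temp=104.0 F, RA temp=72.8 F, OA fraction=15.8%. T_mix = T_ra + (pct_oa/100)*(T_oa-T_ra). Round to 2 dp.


T_mix = 72.8 + (15.8/100)*(104.0-72.8) = 77.73 F

77.73 F


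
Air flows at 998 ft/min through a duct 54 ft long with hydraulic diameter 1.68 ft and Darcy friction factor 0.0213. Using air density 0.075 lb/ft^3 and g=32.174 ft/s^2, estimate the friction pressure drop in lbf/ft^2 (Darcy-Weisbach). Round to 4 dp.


v_fps = 998/60 = 16.6333 ft/s
dp = 0.0213*(54/1.68)*0.075*16.6333^2/(2*32.174) = 0.2208 lbf/ft^2

0.2208 lbf/ft^2


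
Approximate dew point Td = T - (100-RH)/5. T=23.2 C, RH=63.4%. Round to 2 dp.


Td = 23.2 - (100-63.4)/5 = 15.88 C

15.88 C


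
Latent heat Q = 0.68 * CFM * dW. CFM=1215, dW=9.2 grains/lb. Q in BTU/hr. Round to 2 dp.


Q = 0.68 * 1215 * 9.2 = 7601.04 BTU/hr

7601.04 BTU/hr


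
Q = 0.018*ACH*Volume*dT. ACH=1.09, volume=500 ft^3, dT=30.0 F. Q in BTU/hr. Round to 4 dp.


Q = 0.018 * 1.09 * 500 * 30.0 = 294.3000 BTU/hr

294.3000 BTU/hr


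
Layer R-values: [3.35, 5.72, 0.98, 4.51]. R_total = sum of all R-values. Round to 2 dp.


R_total = 3.35 + 5.72 + 0.98 + 4.51 = 14.56

14.56


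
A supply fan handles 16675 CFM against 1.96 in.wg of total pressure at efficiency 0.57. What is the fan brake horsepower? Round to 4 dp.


BHP = 16675 * 1.96 / (6356 * 0.57) = 9.0212 hp

9.0212 hp


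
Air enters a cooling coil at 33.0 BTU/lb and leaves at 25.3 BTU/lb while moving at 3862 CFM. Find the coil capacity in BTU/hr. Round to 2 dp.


Q = 4.5 * 3862 * (33.0 - 25.3) = 133818.30 BTU/hr

133818.30 BTU/hr


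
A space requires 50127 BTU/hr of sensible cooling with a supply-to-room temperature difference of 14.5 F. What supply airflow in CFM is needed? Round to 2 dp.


CFM = 50127 / (1.08 * 14.5) = 3200.96

3200.96 CFM


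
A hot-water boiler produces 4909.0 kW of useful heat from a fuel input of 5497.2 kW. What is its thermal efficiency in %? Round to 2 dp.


eta = (4909.0/5497.2)*100 = 89.30 %

89.30 %


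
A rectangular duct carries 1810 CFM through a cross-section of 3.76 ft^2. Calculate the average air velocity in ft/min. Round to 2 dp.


V = 1810 / 3.76 = 481.38 ft/min

481.38 ft/min


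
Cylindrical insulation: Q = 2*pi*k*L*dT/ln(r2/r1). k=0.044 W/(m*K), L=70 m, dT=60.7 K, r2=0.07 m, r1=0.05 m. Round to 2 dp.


Q = 2*pi*0.044*70*60.7/ln(0.07/0.05) = 3491.16 W

3491.16 W


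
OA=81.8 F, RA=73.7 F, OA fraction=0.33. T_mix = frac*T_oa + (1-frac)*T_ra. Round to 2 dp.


T_mix = 0.33*81.8 + 0.67*73.7 = 76.37 F

76.37 F


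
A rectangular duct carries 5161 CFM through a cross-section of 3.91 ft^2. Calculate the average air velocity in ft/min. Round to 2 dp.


V = 5161 / 3.91 = 1319.95 ft/min

1319.95 ft/min


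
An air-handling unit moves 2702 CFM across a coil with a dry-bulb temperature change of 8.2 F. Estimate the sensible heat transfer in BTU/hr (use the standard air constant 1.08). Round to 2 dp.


Q = 1.08 * 2702 * 8.2 = 23928.91 BTU/hr

23928.91 BTU/hr


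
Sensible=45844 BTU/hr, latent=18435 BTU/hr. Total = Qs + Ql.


Qt = 45844 + 18435 = 64279 BTU/hr

64279 BTU/hr


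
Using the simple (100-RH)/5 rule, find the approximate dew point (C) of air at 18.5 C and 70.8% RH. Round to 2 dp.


Td = 18.5 - (100-70.8)/5 = 12.66 C

12.66 C


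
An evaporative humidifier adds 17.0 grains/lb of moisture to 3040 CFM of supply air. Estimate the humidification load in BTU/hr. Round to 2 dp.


Q = 0.68 * 3040 * 17.0 = 35142.40 BTU/hr

35142.40 BTU/hr


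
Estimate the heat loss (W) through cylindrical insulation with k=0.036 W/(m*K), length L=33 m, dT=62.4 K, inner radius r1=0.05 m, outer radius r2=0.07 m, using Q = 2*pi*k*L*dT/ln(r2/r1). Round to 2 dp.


Q = 2*pi*0.036*33*62.4/ln(0.07/0.05) = 1384.30 W

1384.30 W


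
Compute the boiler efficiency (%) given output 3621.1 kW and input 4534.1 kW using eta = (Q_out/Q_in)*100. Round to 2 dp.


eta = (3621.1/4534.1)*100 = 79.86 %

79.86 %


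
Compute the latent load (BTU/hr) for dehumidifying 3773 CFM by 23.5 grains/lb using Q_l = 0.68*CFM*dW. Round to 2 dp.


Q = 0.68 * 3773 * 23.5 = 60292.54 BTU/hr

60292.54 BTU/hr


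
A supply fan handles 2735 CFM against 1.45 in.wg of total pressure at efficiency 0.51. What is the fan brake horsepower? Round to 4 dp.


BHP = 2735 * 1.45 / (6356 * 0.51) = 1.2234 hp

1.2234 hp


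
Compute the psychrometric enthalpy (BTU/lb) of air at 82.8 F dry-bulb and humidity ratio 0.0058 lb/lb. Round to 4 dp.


h = 0.24*82.8 + 0.0058*(1061+0.444*82.8) = 26.2390 BTU/lb

26.2390 BTU/lb


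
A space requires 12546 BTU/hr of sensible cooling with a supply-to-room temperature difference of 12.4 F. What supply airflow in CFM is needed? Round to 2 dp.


CFM = 12546 / (1.08 * 12.4) = 936.83

936.83 CFM


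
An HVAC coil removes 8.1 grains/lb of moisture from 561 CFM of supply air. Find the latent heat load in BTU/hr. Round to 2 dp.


Q = 0.68 * 561 * 8.1 = 3089.99 BTU/hr

3089.99 BTU/hr


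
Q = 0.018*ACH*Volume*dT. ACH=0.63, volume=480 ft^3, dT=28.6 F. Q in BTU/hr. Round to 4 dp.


Q = 0.018 * 0.63 * 480 * 28.6 = 155.6755 BTU/hr

155.6755 BTU/hr


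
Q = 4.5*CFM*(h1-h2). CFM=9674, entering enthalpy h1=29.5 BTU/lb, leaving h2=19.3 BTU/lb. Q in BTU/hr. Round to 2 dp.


Q = 4.5 * 9674 * (29.5 - 19.3) = 444036.60 BTU/hr

444036.60 BTU/hr


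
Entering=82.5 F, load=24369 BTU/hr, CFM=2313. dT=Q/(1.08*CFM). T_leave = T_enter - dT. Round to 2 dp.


dT = 24369/(1.08*2313) = 9.7552
T_leave = 82.5 - 9.7552 = 72.74 F

72.74 F


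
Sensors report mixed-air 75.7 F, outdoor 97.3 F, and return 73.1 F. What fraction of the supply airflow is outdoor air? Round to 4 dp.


frac = (75.7 - 73.1) / (97.3 - 73.1) = 0.1074

0.1074


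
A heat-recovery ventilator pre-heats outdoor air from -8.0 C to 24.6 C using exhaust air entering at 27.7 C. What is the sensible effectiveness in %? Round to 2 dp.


eff = (24.6-(-8.0))/(27.7-(-8.0))*100 = 91.32 %

91.32 %


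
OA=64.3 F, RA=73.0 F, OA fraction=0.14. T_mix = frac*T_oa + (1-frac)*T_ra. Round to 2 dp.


T_mix = 0.14*64.3 + 0.86*73.0 = 71.78 F

71.78 F


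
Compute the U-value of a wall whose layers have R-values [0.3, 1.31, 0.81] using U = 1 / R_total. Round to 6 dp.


R_total = 0.3 + 1.31 + 0.81 = 2.42
U = 1/2.42 = 0.413223

0.413223


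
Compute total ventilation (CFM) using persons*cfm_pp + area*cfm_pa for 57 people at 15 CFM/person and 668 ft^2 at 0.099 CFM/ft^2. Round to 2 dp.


Total = 57*15 + 668*0.099 = 921.13 CFM

921.13 CFM


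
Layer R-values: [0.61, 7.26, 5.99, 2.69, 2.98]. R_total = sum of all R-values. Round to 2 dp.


R_total = 0.61 + 7.26 + 5.99 + 2.69 + 2.98 = 19.53

19.53


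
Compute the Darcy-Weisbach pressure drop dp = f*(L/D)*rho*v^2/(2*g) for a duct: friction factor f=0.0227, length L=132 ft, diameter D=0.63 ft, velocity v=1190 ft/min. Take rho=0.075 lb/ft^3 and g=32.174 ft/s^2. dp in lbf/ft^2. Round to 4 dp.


v_fps = 1190/60 = 19.8333 ft/s
dp = 0.0227*(132/0.63)*0.075*19.8333^2/(2*32.174) = 2.1806 lbf/ft^2

2.1806 lbf/ft^2


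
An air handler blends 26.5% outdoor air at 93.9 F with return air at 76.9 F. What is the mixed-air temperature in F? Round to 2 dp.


T_mix = 76.9 + (26.5/100)*(93.9-76.9) = 81.41 F

81.41 F


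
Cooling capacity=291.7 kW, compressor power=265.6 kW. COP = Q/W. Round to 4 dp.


COP = 291.7 / 265.6 = 1.0983

1.0983


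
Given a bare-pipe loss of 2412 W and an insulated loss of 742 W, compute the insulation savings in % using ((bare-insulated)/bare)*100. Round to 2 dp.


Savings = ((2412-742)/2412)*100 = 69.24 %

69.24 %


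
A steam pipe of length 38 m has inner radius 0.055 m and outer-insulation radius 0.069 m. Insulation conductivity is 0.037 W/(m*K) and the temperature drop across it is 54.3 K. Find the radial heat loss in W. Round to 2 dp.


Q = 2*pi*0.037*38*54.3/ln(0.069/0.055) = 2115.31 W

2115.31 W


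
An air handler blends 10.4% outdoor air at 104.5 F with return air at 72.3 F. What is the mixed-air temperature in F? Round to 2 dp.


T_mix = 72.3 + (10.4/100)*(104.5-72.3) = 75.65 F

75.65 F


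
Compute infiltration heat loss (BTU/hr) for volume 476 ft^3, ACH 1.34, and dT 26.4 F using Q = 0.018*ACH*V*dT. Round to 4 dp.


Q = 0.018 * 1.34 * 476 * 26.4 = 303.1016 BTU/hr

303.1016 BTU/hr


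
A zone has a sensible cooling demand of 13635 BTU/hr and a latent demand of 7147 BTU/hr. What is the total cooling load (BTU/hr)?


Qt = 13635 + 7147 = 20782 BTU/hr

20782 BTU/hr


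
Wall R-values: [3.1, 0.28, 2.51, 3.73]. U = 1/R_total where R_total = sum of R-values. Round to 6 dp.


R_total = 3.1 + 0.28 + 2.51 + 3.73 = 9.62
U = 1/9.62 = 0.103950

0.103950


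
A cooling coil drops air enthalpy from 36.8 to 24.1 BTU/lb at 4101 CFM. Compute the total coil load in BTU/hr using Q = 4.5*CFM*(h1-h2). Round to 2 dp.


Q = 4.5 * 4101 * (36.8 - 24.1) = 234372.15 BTU/hr

234372.15 BTU/hr


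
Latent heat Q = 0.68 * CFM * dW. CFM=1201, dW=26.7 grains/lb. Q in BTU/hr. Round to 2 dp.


Q = 0.68 * 1201 * 26.7 = 21805.36 BTU/hr

21805.36 BTU/hr


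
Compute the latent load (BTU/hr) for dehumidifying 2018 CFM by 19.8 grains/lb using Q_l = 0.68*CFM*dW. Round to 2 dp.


Q = 0.68 * 2018 * 19.8 = 27170.35 BTU/hr

27170.35 BTU/hr


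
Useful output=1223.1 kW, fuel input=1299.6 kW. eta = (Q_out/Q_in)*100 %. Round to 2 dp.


eta = (1223.1/1299.6)*100 = 94.11 %

94.11 %


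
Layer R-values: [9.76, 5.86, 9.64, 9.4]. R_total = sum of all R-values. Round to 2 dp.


R_total = 9.76 + 5.86 + 9.64 + 9.4 = 34.66

34.66


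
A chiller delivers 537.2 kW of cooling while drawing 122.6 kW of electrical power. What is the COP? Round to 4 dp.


COP = 537.2 / 122.6 = 4.3817

4.3817


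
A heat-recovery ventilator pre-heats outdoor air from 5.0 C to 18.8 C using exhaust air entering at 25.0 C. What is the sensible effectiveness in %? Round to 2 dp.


eff = (18.8-5.0)/(25.0-5.0)*100 = 69.00 %

69.00 %


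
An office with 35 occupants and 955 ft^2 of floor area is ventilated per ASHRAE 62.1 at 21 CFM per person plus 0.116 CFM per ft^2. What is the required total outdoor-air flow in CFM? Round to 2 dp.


Total = 35*21 + 955*0.116 = 845.78 CFM

845.78 CFM


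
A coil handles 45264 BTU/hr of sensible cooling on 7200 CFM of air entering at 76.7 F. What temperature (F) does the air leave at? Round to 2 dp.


dT = 45264/(1.08*7200) = 5.8210
T_leave = 76.7 - 5.8210 = 70.88 F

70.88 F


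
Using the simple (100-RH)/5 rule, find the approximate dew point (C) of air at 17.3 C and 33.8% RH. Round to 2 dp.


Td = 17.3 - (100-33.8)/5 = 4.06 C

4.06 C


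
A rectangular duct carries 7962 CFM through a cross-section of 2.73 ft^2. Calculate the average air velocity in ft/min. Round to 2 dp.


V = 7962 / 2.73 = 2916.48 ft/min

2916.48 ft/min


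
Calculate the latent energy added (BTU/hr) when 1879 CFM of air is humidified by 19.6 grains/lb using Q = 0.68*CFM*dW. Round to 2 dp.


Q = 0.68 * 1879 * 19.6 = 25043.31 BTU/hr

25043.31 BTU/hr


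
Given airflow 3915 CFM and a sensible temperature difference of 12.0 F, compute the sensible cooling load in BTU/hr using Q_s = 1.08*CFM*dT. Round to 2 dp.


Q = 1.08 * 3915 * 12.0 = 50738.40 BTU/hr

50738.40 BTU/hr


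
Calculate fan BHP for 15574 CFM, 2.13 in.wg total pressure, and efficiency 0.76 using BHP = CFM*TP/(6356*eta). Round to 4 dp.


BHP = 15574 * 2.13 / (6356 * 0.76) = 6.8672 hp

6.8672 hp


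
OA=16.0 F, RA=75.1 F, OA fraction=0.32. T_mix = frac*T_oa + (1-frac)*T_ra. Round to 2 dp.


T_mix = 0.32*16.0 + 0.68*75.1 = 56.19 F

56.19 F


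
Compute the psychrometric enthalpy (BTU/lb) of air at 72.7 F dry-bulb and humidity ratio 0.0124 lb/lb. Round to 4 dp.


h = 0.24*72.7 + 0.0124*(1061+0.444*72.7) = 31.0047 BTU/lb

31.0047 BTU/lb


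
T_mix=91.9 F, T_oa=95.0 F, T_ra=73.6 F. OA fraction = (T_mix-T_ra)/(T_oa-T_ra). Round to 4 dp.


frac = (91.9 - 73.6) / (95.0 - 73.6) = 0.8551

0.8551


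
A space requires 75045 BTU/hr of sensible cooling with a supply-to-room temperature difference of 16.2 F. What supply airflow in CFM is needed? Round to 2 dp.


CFM = 75045 / (1.08 * 16.2) = 4289.27

4289.27 CFM


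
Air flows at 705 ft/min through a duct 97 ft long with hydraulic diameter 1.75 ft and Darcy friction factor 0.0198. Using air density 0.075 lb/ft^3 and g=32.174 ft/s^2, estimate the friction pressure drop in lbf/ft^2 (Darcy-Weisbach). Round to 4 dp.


v_fps = 705/60 = 11.75 ft/s
dp = 0.0198*(97/1.75)*0.075*11.75^2/(2*32.174) = 0.1766 lbf/ft^2

0.1766 lbf/ft^2


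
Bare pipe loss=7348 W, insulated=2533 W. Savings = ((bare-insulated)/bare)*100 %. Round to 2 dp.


Savings = ((7348-2533)/7348)*100 = 65.53 %

65.53 %


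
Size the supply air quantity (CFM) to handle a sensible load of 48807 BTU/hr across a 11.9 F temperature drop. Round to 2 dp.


CFM = 48807 / (1.08 * 11.9) = 3797.62

3797.62 CFM


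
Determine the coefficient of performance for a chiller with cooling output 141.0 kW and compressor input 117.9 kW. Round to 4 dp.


COP = 141.0 / 117.9 = 1.1959

1.1959


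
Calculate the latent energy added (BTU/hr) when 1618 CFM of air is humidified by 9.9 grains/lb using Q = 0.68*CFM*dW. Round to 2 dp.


Q = 0.68 * 1618 * 9.9 = 10892.38 BTU/hr

10892.38 BTU/hr


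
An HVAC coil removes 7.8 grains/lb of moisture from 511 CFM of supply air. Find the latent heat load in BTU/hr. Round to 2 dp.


Q = 0.68 * 511 * 7.8 = 2710.34 BTU/hr

2710.34 BTU/hr


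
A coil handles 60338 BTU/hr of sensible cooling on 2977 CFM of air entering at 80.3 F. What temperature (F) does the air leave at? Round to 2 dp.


dT = 60338/(1.08*2977) = 18.7667
T_leave = 80.3 - 18.7667 = 61.53 F

61.53 F


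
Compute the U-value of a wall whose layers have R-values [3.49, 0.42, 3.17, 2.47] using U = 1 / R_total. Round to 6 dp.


R_total = 3.49 + 0.42 + 3.17 + 2.47 = 9.55
U = 1/9.55 = 0.104712

0.104712


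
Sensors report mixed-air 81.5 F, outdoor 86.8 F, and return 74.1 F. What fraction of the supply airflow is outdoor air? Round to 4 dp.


frac = (81.5 - 74.1) / (86.8 - 74.1) = 0.5827

0.5827


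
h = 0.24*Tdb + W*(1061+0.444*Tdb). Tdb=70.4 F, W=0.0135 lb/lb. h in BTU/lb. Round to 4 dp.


h = 0.24*70.4 + 0.0135*(1061+0.444*70.4) = 31.6415 BTU/lb

31.6415 BTU/lb


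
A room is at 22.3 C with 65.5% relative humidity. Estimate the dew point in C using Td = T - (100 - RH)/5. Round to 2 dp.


Td = 22.3 - (100-65.5)/5 = 15.40 C

15.40 C


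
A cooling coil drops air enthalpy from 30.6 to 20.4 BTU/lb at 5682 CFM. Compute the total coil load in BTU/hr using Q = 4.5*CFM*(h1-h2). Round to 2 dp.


Q = 4.5 * 5682 * (30.6 - 20.4) = 260803.80 BTU/hr

260803.80 BTU/hr


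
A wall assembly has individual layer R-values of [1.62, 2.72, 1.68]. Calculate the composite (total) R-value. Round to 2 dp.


R_total = 1.62 + 2.72 + 1.68 = 6.02

6.02


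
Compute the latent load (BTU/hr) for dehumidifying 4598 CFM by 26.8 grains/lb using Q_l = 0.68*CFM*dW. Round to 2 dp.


Q = 0.68 * 4598 * 26.8 = 83793.95 BTU/hr

83793.95 BTU/hr


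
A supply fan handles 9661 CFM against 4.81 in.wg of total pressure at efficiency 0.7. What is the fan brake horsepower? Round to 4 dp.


BHP = 9661 * 4.81 / (6356 * 0.7) = 10.4444 hp

10.4444 hp


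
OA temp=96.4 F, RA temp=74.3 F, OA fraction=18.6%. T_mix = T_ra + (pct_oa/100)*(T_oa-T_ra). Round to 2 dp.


T_mix = 74.3 + (18.6/100)*(96.4-74.3) = 78.41 F

78.41 F


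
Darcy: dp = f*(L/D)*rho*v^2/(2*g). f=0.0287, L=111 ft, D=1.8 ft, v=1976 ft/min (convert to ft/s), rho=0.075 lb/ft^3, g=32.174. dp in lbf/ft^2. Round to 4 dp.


v_fps = 1976/60 = 32.9333 ft/s
dp = 0.0287*(111/1.8)*0.075*32.9333^2/(2*32.174) = 2.2373 lbf/ft^2

2.2373 lbf/ft^2


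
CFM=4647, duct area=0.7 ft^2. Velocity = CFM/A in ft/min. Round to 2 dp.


V = 4647 / 0.7 = 6638.57 ft/min

6638.57 ft/min


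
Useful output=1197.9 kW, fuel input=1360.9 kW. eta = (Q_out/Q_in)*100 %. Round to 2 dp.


eta = (1197.9/1360.9)*100 = 88.02 %

88.02 %


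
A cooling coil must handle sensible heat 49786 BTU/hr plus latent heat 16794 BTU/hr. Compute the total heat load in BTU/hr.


Qt = 49786 + 16794 = 66580 BTU/hr

66580 BTU/hr


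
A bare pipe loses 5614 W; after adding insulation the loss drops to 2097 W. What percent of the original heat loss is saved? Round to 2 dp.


Savings = ((5614-2097)/5614)*100 = 62.65 %

62.65 %


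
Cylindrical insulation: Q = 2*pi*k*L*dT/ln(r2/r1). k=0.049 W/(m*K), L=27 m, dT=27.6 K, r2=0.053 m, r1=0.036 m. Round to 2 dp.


Q = 2*pi*0.049*27*27.6/ln(0.053/0.036) = 593.19 W

593.19 W


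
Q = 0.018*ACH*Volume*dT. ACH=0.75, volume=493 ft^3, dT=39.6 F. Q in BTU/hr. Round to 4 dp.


Q = 0.018 * 0.75 * 493 * 39.6 = 263.5578 BTU/hr

263.5578 BTU/hr


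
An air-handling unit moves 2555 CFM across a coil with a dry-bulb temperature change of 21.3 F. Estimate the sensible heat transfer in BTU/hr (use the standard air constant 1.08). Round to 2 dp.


Q = 1.08 * 2555 * 21.3 = 58775.22 BTU/hr

58775.22 BTU/hr


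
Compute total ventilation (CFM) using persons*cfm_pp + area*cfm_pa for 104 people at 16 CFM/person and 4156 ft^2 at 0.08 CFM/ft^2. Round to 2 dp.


Total = 104*16 + 4156*0.08 = 1996.48 CFM

1996.48 CFM


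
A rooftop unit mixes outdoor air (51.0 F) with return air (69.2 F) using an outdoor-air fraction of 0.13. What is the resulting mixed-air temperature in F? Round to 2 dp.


T_mix = 0.13*51.0 + 0.87*69.2 = 66.83 F

66.83 F


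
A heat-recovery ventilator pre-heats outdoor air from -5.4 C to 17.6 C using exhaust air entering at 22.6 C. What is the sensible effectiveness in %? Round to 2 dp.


eff = (17.6-(-5.4))/(22.6-(-5.4))*100 = 82.14 %

82.14 %


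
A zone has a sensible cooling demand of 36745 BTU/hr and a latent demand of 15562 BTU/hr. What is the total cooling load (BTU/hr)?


Qt = 36745 + 15562 = 52307 BTU/hr

52307 BTU/hr


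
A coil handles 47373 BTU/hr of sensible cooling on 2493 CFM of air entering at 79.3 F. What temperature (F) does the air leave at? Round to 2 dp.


dT = 47373/(1.08*2493) = 17.5948
T_leave = 79.3 - 17.5948 = 61.71 F

61.71 F


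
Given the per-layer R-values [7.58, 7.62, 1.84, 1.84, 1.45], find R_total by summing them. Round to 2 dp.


R_total = 7.58 + 7.62 + 1.84 + 1.84 + 1.45 = 20.33

20.33


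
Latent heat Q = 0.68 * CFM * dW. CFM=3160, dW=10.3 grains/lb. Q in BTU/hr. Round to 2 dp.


Q = 0.68 * 3160 * 10.3 = 22132.64 BTU/hr

22132.64 BTU/hr


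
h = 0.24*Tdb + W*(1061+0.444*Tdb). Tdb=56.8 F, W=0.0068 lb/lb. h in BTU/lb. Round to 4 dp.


h = 0.24*56.8 + 0.0068*(1061+0.444*56.8) = 21.0183 BTU/lb

21.0183 BTU/lb


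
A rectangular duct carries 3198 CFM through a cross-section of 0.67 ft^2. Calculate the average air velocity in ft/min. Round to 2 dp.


V = 3198 / 0.67 = 4773.13 ft/min

4773.13 ft/min


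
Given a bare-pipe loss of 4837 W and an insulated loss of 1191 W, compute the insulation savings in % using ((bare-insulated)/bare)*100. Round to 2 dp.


Savings = ((4837-1191)/4837)*100 = 75.38 %

75.38 %


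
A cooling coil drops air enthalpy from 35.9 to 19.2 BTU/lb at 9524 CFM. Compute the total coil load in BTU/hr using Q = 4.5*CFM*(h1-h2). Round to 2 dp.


Q = 4.5 * 9524 * (35.9 - 19.2) = 715728.60 BTU/hr

715728.60 BTU/hr


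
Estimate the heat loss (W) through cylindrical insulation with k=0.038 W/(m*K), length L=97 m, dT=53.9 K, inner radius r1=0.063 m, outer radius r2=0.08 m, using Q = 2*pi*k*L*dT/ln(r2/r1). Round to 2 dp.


Q = 2*pi*0.038*97*53.9/ln(0.08/0.063) = 5225.44 W

5225.44 W


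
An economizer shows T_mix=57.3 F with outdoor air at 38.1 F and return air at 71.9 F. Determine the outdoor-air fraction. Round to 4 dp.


frac = (57.3 - 71.9) / (38.1 - 71.9) = 0.4320

0.4320


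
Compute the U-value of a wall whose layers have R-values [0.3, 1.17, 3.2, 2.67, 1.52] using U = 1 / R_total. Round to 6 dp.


R_total = 0.3 + 1.17 + 3.2 + 2.67 + 1.52 = 8.86
U = 1/8.86 = 0.112867

0.112867


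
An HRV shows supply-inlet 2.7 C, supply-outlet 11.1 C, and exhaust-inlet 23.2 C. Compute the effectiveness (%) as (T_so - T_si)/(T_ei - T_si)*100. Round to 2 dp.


eff = (11.1-2.7)/(23.2-2.7)*100 = 40.98 %

40.98 %


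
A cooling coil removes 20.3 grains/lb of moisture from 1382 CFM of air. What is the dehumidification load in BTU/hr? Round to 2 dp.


Q = 0.68 * 1382 * 20.3 = 19077.13 BTU/hr

19077.13 BTU/hr


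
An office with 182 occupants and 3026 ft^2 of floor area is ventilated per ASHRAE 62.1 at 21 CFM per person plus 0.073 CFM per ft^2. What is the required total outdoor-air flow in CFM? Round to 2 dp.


Total = 182*21 + 3026*0.073 = 4042.90 CFM

4042.90 CFM


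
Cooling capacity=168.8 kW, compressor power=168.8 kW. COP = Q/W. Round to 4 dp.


COP = 168.8 / 168.8 = 1.0000

1.0000


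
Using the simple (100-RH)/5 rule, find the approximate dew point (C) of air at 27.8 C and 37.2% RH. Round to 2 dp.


Td = 27.8 - (100-37.2)/5 = 15.24 C

15.24 C


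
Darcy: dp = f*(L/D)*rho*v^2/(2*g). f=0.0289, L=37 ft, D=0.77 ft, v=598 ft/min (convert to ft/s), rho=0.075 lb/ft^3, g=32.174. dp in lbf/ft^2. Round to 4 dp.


v_fps = 598/60 = 9.9667 ft/s
dp = 0.0289*(37/0.77)*0.075*9.9667^2/(2*32.174) = 0.1608 lbf/ft^2

0.1608 lbf/ft^2


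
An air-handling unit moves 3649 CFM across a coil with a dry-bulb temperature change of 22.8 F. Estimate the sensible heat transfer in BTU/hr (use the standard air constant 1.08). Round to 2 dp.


Q = 1.08 * 3649 * 22.8 = 89852.98 BTU/hr

89852.98 BTU/hr


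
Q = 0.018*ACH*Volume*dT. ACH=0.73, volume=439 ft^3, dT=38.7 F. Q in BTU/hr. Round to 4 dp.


Q = 0.018 * 0.73 * 439 * 38.7 = 223.2394 BTU/hr

223.2394 BTU/hr


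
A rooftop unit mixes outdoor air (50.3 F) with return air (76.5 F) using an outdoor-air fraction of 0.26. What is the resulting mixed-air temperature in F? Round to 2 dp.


T_mix = 0.26*50.3 + 0.74*76.5 = 69.69 F

69.69 F


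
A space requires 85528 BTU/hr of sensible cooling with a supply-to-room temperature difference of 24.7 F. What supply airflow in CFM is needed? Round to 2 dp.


CFM = 85528 / (1.08 * 24.7) = 3206.18

3206.18 CFM


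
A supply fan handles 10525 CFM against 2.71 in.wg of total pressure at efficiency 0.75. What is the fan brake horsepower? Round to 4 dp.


BHP = 10525 * 2.71 / (6356 * 0.75) = 5.9834 hp

5.9834 hp


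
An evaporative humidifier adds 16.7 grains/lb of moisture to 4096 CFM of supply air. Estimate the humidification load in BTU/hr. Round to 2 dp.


Q = 0.68 * 4096 * 16.7 = 46514.18 BTU/hr

46514.18 BTU/hr


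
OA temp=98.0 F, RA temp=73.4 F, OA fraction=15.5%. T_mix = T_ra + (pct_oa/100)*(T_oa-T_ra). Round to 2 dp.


T_mix = 73.4 + (15.5/100)*(98.0-73.4) = 77.21 F

77.21 F


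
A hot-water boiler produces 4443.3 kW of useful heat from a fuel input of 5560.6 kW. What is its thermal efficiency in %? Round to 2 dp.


eta = (4443.3/5560.6)*100 = 79.91 %

79.91 %


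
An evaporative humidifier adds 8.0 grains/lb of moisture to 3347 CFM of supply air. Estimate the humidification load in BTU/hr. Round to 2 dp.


Q = 0.68 * 3347 * 8.0 = 18207.68 BTU/hr

18207.68 BTU/hr


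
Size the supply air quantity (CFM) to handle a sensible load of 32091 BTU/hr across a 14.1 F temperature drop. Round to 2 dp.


CFM = 32091 / (1.08 * 14.1) = 2107.37

2107.37 CFM


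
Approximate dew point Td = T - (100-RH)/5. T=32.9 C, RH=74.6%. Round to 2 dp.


Td = 32.9 - (100-74.6)/5 = 27.82 C

27.82 C


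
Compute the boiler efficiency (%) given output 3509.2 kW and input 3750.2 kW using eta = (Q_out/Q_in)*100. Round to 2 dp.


eta = (3509.2/3750.2)*100 = 93.57 %

93.57 %


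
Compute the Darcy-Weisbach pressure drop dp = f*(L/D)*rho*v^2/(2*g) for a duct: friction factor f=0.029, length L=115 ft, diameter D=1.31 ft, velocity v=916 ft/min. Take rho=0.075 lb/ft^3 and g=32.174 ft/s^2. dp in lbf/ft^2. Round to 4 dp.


v_fps = 916/60 = 15.2667 ft/s
dp = 0.029*(115/1.31)*0.075*15.2667^2/(2*32.174) = 0.6916 lbf/ft^2

0.6916 lbf/ft^2


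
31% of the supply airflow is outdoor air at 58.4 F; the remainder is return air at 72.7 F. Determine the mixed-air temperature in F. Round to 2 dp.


T_mix = 0.31*58.4 + 0.69*72.7 = 68.27 F

68.27 F


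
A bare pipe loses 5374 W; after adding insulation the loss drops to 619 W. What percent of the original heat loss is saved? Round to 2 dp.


Savings = ((5374-619)/5374)*100 = 88.48 %

88.48 %


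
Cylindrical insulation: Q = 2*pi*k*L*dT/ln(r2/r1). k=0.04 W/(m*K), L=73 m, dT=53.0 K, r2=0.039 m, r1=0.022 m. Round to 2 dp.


Q = 2*pi*0.04*73*53.0/ln(0.039/0.022) = 1698.43 W

1698.43 W


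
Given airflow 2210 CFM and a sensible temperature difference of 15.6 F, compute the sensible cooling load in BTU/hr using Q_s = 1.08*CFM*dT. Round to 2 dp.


Q = 1.08 * 2210 * 15.6 = 37234.08 BTU/hr

37234.08 BTU/hr


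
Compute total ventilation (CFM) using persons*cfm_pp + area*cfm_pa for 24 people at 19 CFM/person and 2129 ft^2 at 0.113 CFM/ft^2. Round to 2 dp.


Total = 24*19 + 2129*0.113 = 696.58 CFM

696.58 CFM


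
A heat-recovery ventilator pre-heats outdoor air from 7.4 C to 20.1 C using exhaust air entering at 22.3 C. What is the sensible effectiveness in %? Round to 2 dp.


eff = (20.1-7.4)/(22.3-7.4)*100 = 85.23 %

85.23 %


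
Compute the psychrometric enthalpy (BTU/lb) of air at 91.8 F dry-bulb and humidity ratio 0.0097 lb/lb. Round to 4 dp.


h = 0.24*91.8 + 0.0097*(1061+0.444*91.8) = 32.7191 BTU/lb

32.7191 BTU/lb


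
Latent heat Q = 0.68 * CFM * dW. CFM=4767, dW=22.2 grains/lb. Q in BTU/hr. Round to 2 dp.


Q = 0.68 * 4767 * 22.2 = 71962.63 BTU/hr

71962.63 BTU/hr


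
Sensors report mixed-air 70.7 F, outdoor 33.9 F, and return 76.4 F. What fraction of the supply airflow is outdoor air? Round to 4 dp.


frac = (70.7 - 76.4) / (33.9 - 76.4) = 0.1341

0.1341


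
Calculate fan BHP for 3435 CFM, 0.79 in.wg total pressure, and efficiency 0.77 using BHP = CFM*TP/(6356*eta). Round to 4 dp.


BHP = 3435 * 0.79 / (6356 * 0.77) = 0.5545 hp

0.5545 hp


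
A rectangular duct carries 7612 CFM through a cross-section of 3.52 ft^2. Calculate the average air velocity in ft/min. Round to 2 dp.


V = 7612 / 3.52 = 2162.50 ft/min

2162.50 ft/min


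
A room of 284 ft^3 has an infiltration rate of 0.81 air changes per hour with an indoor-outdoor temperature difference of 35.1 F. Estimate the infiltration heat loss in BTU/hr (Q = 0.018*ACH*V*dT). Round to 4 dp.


Q = 0.018 * 0.81 * 284 * 35.1 = 145.3393 BTU/hr

145.3393 BTU/hr


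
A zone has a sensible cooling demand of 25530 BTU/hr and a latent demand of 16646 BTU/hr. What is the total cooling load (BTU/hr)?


Qt = 25530 + 16646 = 42176 BTU/hr

42176 BTU/hr


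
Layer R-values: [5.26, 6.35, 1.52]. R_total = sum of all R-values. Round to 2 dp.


R_total = 5.26 + 6.35 + 1.52 = 13.13

13.13


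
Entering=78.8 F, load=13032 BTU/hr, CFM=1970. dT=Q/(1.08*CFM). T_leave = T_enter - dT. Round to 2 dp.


dT = 13032/(1.08*1970) = 6.1252
T_leave = 78.8 - 6.1252 = 72.67 F

72.67 F


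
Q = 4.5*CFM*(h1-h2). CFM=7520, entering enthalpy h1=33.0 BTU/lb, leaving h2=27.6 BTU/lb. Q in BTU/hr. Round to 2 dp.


Q = 4.5 * 7520 * (33.0 - 27.6) = 182736.00 BTU/hr

182736.00 BTU/hr


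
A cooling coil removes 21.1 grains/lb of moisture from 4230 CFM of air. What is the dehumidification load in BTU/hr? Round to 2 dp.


Q = 0.68 * 4230 * 21.1 = 60692.04 BTU/hr

60692.04 BTU/hr


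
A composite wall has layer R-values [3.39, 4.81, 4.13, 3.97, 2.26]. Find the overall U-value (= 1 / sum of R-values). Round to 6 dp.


R_total = 3.39 + 4.81 + 4.13 + 3.97 + 2.26 = 18.56
U = 1/18.56 = 0.053879

0.053879


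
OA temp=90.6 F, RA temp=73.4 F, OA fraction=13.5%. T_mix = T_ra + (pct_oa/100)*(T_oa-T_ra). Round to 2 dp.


T_mix = 73.4 + (13.5/100)*(90.6-73.4) = 75.72 F

75.72 F


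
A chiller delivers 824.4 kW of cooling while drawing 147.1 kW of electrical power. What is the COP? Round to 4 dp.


COP = 824.4 / 147.1 = 5.6044

5.6044


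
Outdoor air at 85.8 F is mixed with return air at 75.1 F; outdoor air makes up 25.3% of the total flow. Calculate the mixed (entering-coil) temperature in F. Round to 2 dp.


T_mix = 75.1 + (25.3/100)*(85.8-75.1) = 77.81 F

77.81 F
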